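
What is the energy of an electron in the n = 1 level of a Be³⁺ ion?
-217.69 eV

For hydrogen-like ions, the energy levels scale with Z²:
E_n = -13.6057 Z² / n² eV

For Be³⁺ (Z = 4) at n = 1:
E_1 = -13.6057 × 4² / 1²
E_1 = -13.6057 × 16 / 1
E_1 = -217.6912 / 1
E_1 = -217.69 eV

The energy is 16 times more negative than hydrogen at the same n due to the stronger nuclear charge.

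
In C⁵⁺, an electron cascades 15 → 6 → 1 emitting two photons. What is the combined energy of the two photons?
487.628 eV

The energy levels of C⁵⁺ are E_n = -13.6057 × 6² / n² eV.

First transition (15 → 6):
ΔE₁ = |E_6 - E_15|
ΔE₁ = |-13.605700000 - (-2.176912000)| = 11.428788 eV

Second transition (6 → 1):
ΔE₂ = |E_1 - E_6|
ΔE₂ = |-489.805200000 - (-13.605700000)| = 476.199500 eV

Total energy released:
E_total = ΔE₁ + ΔE₂ = 11.428788 + 476.199500 = 487.628 eV

Note: This equals the direct transition 15 → 1: 487.628 eV ✓
Energy is conserved regardless of the path taken.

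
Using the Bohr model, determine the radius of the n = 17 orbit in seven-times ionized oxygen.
1.9117 nm (or 19.1165 Å)

The Bohr radius formula is:
r_n = n² a₀ / Z

where a₀ = 0.0529177 nm is the Bohr radius.

For O⁷⁺ (Z = 8) at n = 17:
r_17 = 17² × 0.0529177 nm / 8
r_17 = 289 × 0.0529177 nm / 8
r_17 = 15.29322 nm / 8
r_17 = 1.9117 nm

The electron orbits at approximately 1.9117 nm from the nucleus.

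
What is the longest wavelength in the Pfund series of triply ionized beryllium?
465.988 nm

The longest wavelength corresponds to the smallest energy transition in the series.
The Pfund series has all transitions ending at n_f = 5.

For Be³⁺ (Z = 4), the first line (α-line) is the jump from n = 6 to n = 5:
E_6 = -13.6057 × 4² / 6² = -6.0469778 eV
E_5 = -13.6057 × 4² / 5² = -8.7076480 eV
ΔE = E_6 - E_5 = 2.6606702 eV

λ = hc/E = 1239.84 eV·nm / 2.6606702 eV
λ = 465.988 nm

This is the α-line of the Pfund series in Be³⁺.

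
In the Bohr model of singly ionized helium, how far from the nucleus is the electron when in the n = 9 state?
2.1432 nm (or 21.4317 Å)

The Bohr radius formula is:
r_n = n² a₀ / Z

where a₀ = 0.0529177 nm is the Bohr radius.

For He⁺ (Z = 2) at n = 9:
r_9 = 9² × 0.0529177 nm / 2
r_9 = 81 × 0.0529177 nm / 2
r_9 = 4.28633 nm / 2
r_9 = 2.1432 nm

The electron orbits at approximately 2.1432 nm from the nucleus.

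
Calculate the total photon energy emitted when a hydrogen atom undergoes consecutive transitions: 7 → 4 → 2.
3.12376 eV

The energy levels of hydrogen are E_n = -13.6057 / n² eV.

First transition (7 → 4):
ΔE₁ = |E_4 - E_7|
ΔE₁ = |-0.85035625000 - (-0.27766734694)| = 0.57268890 eV

Second transition (4 → 2):
ΔE₂ = |E_2 - E_4|
ΔE₂ = |-3.40142500000 - (-0.85035625000)| = 2.55106875 eV

Total energy released:
E_total = ΔE₁ + ΔE₂ = 0.57268890 + 2.55106875 = 3.12376 eV

Note: This equals the direct transition 7 → 2: 3.12376 eV ✓
Energy is conserved regardless of the path taken.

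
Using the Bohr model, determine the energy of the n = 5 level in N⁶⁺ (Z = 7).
-26.6672 eV

For hydrogen-like ions, the energy levels scale with Z²:
E_n = -13.6057 Z² / n² eV

For N⁶⁺ (Z = 7) at n = 5:
E_5 = -13.6057 × 7² / 5²
E_5 = -13.6057 × 49 / 25
E_5 = -666.6793 / 25
E_5 = -26.6672 eV

The energy is 49 times more negative than hydrogen at the same n due to the stronger nuclear charge.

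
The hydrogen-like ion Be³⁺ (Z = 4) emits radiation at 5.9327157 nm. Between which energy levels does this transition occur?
n = 5 → n = 1

First, find the photon energy from the wavelength (hc = 1239.84 eV·nm):
E = hc/λ = 1239.84 eV·nm / 5.9327157 nm = 208.98355 eV

The energy levels of Be³⁺ satisfy E_n = -13.6057 × 4² / n² eV, so an emission n_i → n_f releases
ΔE = 13.6057 × 4² × (1/n_f² − 1/n_i²) eV.

Setting ΔE equal to the photon energy:
1/n_f² − 1/n_i² = 208.98355 / (13.6057 × 4²) = 0.95999999

Since 1/n_i² must be positive, we need 1/n_f² > 0.95999999, i.e. n_f ≤ 1. For each allowed n_f, solve n_i = (1/n_f² − 0.95999999)^(−1/2) and check whether it is a whole number:
  n_f = 1: 1/n_i² = 1.00000000 − 0.95999999 = 0.04000001 → n_i = 5.000  → integer, n_i = 5 ✓

Only n_f = 1 gives an integer upper level, n_i = 5.

The transition is from n = 5 to n = 1 (emission).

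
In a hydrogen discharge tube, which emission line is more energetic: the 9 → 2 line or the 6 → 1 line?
6 → 1

Calculate the energy for each transition:

Transition 9 → 2:
ΔE₁ = |E_2 - E_9| = |-13.6057/2² - (-13.6057/9²)|
ΔE₁ = |-3.40142500000 - (-0.16797160494)| = 3.23345340 eV

Transition 6 → 1:
ΔE₂ = |E_1 - E_6| = |-13.6057/1² - (-13.6057/6²)|
ΔE₂ = |-13.60570000000 - (-0.37793611111)| = 13.22776389 eV

Since 13.22776389 eV > 3.23345340 eV, the transition 6 → 1 emits the more energetic photon.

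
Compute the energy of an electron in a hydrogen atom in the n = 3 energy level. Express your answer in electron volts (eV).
-1.51 eV

The energy levels of a hydrogen-like atom are given by:
E_n = -13.6057 eV / n²

For n = 3:
E_3 = -13.6057 eV / 3²
E_3 = -13.6057 eV / 9
E_3 = -1.51 eV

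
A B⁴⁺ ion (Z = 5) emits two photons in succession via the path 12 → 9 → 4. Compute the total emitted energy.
18.897 eV

The energy levels of B⁴⁺ are E_n = -13.6057 × 5² / n² eV.

First transition (12 → 9):
ΔE₁ = |E_9 - E_12|
ΔE₁ = |-4.199290123 - (-2.362100694)| = 1.837189 eV

Second transition (9 → 4):
ΔE₂ = |E_4 - E_9|
ΔE₂ = |-21.258906250 - (-4.199290123)| = 17.059616 eV

Total energy released:
E_total = ΔE₁ + ΔE₂ = 1.837189 + 17.059616 = 18.897 eV

Note: This equals the direct transition 12 → 4: 18.897 eV ✓
Energy is conserved regardless of the path taken.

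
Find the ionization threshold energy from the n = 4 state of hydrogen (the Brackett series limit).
0.8504 eV

The series limit corresponds to the transition from n = ∞ to n = 4.
This is the highest energy (shortest wavelength) transition in the Brackett series.

E_∞ = 0 eV
E_4 = -13.6057 / 4² = -0.8504 eV

Energy at series limit:
ΔE = E_∞ - E_4 = 0 - (-0.8504) = 0.8504 eV

This energy equals the ionization energy from the n = 4 state of hydrogen.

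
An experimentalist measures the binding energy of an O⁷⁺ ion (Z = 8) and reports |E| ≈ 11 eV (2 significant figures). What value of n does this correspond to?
n = 9

The exact energy levels follow E_n = -13.6057 Z² / n² eV with Z = 8.

The measured value (-11 eV) is reported to only 2 significant figures, so we must test candidate n values and see which one matches to that precision.

Candidate energies:
  n = 7:  E = -13.6057 × 8² / 7² = -17.77071 eV
  n = 8:  E = -13.6057 × 8² / 8² = -13.60570 eV
  n = 9:  E = -13.6057 × 8² / 9² = -10.75018 eV  ← matches
  n = 10:  E = -13.6057 × 8² / 10² = -8.70765 eV
  n = 11:  E = -13.6057 × 8² / 11² = -7.19640 eV

Checking against the measurement of -11 eV (2 sig figs), only n = 9 agrees:
E_9 = -10.75018 eV, which rounds to -11 eV ✓

Therefore n = 9.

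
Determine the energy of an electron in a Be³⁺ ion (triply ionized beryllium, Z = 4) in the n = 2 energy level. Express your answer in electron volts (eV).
-54.422800 eV

The energy levels of a hydrogen-like atom are given by:
E_n = -13.6057 Z² / n² eV  (with Z = 4 for Be³⁺)

For n = 2:
E_2 = -13.6057 × 4² / 2²
E_2 = -13.6057 × 16 / 4
E_2 = -54.422800 eV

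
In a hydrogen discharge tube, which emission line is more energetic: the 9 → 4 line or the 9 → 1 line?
9 → 1

Calculate the energy for each transition:

Transition 9 → 4:
ΔE₁ = |E_4 - E_9| = |-13.6057/4² - (-13.6057/9²)|
ΔE₁ = |-0.85035625000 - (-0.16797160494)| = 0.68238465 eV

Transition 9 → 1:
ΔE₂ = |E_1 - E_9| = |-13.6057/1² - (-13.6057/9²)|
ΔE₂ = |-13.60570000000 - (-0.16797160494)| = 13.43772840 eV

Since 13.43772840 eV > 0.68238465 eV, the transition 9 → 1 emits the more energetic photon.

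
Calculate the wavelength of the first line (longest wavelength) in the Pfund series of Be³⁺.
465.988 nm

The longest wavelength corresponds to the smallest energy transition in the series.
The Pfund series has all transitions ending at n_f = 5.

For Be³⁺ (Z = 4), the first line (α-line) is the jump from n = 6 to n = 5:
E_6 = -13.6057 × 4² / 6² = -6.0469778 eV
E_5 = -13.6057 × 4² / 5² = -8.7076480 eV
ΔE = E_6 - E_5 = 2.6606702 eV

λ = hc/E = 1239.84 eV·nm / 2.6606702 eV
λ = 465.988 nm

This is the α-line of the Pfund series in Be³⁺.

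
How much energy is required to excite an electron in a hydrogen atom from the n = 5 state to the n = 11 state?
0.43178 eV

The energy levels of a hydrogen-like atom are E_n = -13.6057 eV / n².

Energy at n = 5: E_5 = -13.6057 / 5² = -0.54422800 eV
Energy at n = 11: E_11 = -13.6057 / 11² = -0.11244380 eV

The excitation energy is the difference:
ΔE = E_11 - E_5
ΔE = -0.11244380 - (-0.54422800)
ΔE = 0.43178 eV

Since this is positive, energy must be absorbed (photon absorption).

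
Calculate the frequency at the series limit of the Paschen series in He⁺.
1.46215e+15 Hz

The series limit corresponds to the transition from n = ∞ to n = 3.
This is the highest energy (shortest wavelength) transition in the Paschen series.

E_∞ = 0 eV
E_3 = -13.6057 × 2² / 3² = -6.04697778 eV

Energy at series limit:
ΔE = E_∞ - E_3 = 0 - (-6.04697778) = 6.04697778 eV
E = 6.04697778 eV × (1.602177 × 10⁻¹⁹ J/eV) = 9.6883287e-19 J
f = E/h = 9.6883287e-19 J / (6.62607 × 10⁻³⁴ J·s) = 1.46215e+15 Hz

This energy equals the ionization energy from the n = 3 state of He⁺.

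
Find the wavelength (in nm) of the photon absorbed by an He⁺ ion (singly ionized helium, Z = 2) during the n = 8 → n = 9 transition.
6947.06 nm

First, find the transition energy using E_n = -13.6057 Z² / n² eV:
E_8 = -13.6057 × 2² / 8² = -0.85035625 eV
E_9 = -13.6057 × 2² / 9² = -0.67188642 eV

Photon energy: |ΔE| = |E_9 - E_8| = 0.17846983 eV

Convert to wavelength using E = hc/λ with hc = 1239.84 eV·nm:
λ = hc/E = 1239.84 eV·nm / 0.17846983 eV
λ = 6947.06 nm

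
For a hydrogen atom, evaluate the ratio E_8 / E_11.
1.890625

Using E_n = -13.6057 Z² / n² eV with Z = 1:

E_8 = -13.6057 / 8² = -13.6057 / 64 = -0.21258906250 eV
E_11 = -13.6057 / 11² = -13.6057 / 121 = -0.11244380165 eV

The ratio is:
E_8/E_11 = (-0.21258906250) / (-0.11244380165)
E_8/E_11 = (-13.6057/64) / (-13.6057/121)
E_8/E_11 = 121/64
E_8/E_11 = 1.890625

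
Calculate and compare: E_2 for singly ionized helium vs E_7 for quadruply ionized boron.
He⁺ at n = 2 (E = -13.60570 eV)

Using E_n = -13.6057 Z² / n² eV:

He⁺ (Z = 2) at n = 2:
E = -13.6057 × 2² / 2² = -13.6057 × 4 / 4 = -13.60570000 eV

B⁴⁺ (Z = 5) at n = 7:
E = -13.6057 × 5² / 7² = -13.6057 × 25 / 49 = -6.94168367 eV

Since -13.60570000 eV < -6.94168367 eV,
He⁺ at n = 2 is more tightly bound (requires more energy to ionize).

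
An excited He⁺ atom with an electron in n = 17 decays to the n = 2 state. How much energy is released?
13.4174 eV

The energy levels are E_n = -13.6057 Z² eV / n².

Energy at n = 17: E_17 = -13.6057 × 2² / 17² = -0.1883142 eV
Energy at n = 2: E_2 = -13.6057 × 2² / 2² = -13.6057000 eV

For emission (electron falling to lower state), the photon energy is:
E_photon = E_17 - E_2 = |-0.1883142 - (-13.6057000)|
E_photon = 13.4174 eV

This energy is carried away by the emitted photon.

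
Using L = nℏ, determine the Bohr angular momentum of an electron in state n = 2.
2.109e-34 J·s (or 2ℏ)

In the Bohr model, angular momentum is quantized:
L = nℏ

where ℏ = h/(2π) = 1.05457e-34 J·s

For n = 2:
L = 2 × 1.05457e-34 J·s
L = 2.109e-34 J·s

This can also be written as L = 2ℏ.
The angular momentum is an integer multiple of the reduced Planck constant.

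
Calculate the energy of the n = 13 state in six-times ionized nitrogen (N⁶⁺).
-3.944848 eV

For hydrogen-like ions, the energy levels scale with Z²:
E_n = -13.6057 Z² / n² eV

For N⁶⁺ (Z = 7) at n = 13:
E_13 = -13.6057 × 7² / 13²
E_13 = -13.6057 × 49 / 169
E_13 = -666.6793 / 169
E_13 = -3.944848 eV

The energy is 49 times more negative than hydrogen at the same n due to the stronger nuclear charge.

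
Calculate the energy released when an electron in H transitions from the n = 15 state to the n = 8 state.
0.152119 eV

The energy levels are E_n = -13.6057 eV / n².

Energy at n = 15: E_15 = -13.6057 / 15² = -0.060469778 eV
Energy at n = 8: E_8 = -13.6057 / 8² = -0.212589063 eV

For emission (electron falling to lower state), the photon energy is:
E_photon = E_15 - E_8 = |-0.060469778 - (-0.212589063)|
E_photon = 0.152119 eV

This energy is carried away by the emitted photon.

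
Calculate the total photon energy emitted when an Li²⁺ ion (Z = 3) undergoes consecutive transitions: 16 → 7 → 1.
121.97297 eV

The energy levels of Li²⁺ are E_n = -13.6057 × 3² / n² eV.

First transition (16 → 7):
ΔE₁ = |E_7 - E_16|
ΔE₁ = |-2.49900612245 - (-0.47832539063)| = 2.02068073 eV

Second transition (7 → 1):
ΔE₂ = |E_1 - E_7|
ΔE₂ = |-122.45130000000 - (-2.49900612245)| = 119.95229388 eV

Total energy released:
E_total = ΔE₁ + ΔE₂ = 2.02068073 + 119.95229388 = 121.97297 eV

Note: This equals the direct transition 16 → 1: 121.97297 eV ✓
Energy is conserved regardless of the path taken.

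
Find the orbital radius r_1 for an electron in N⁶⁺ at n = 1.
0.0076 nm (or 0.0756 Å)

The Bohr radius formula is:
r_n = n² a₀ / Z

where a₀ = 0.0529177 nm is the Bohr radius.

For N⁶⁺ (Z = 7) at n = 1:
r_1 = 1² × 0.0529177 nm / 7
r_1 = 1 × 0.0529177 nm / 7
r_1 = 0.05292 nm / 7
r_1 = 0.0076 nm

The electron orbits at approximately 0.0076 nm from the nucleus.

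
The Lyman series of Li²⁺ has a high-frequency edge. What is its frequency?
2.96086e+16 Hz

The series limit corresponds to the transition from n = ∞ to n = 1.
This is the highest energy (shortest wavelength) transition in the Lyman series.

E_∞ = 0 eV
E_1 = -13.6057 × 3² / 1² = -122.451300 eV

Energy at series limit:
ΔE = E_∞ - E_1 = 0 - (-122.451300) = 122.451300 eV
E = 122.451300 eV × (1.602177 × 10⁻¹⁹ J/eV) = 1.9618866e-17 J
f = E/h = 1.9618866e-17 J / (6.62607 × 10⁻³⁴ J·s) = 2.96086e+16 Hz

This energy equals the ionization energy from the n = 1 state of Li²⁺.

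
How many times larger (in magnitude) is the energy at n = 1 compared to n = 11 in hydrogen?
121.000

Using E_n = -13.6057 Z² / n² eV with Z = 1:

E_1 = -13.6057 / 1² = -13.6057 / 1 = -13.605700000 eV
E_11 = -13.6057 / 11² = -13.6057 / 121 = -0.112443802 eV

The ratio is:
E_1/E_11 = (-13.605700000) / (-0.112443802)
E_1/E_11 = (-13.6057/1) / (-13.6057/121)
E_1/E_11 = 121/1
E_1/E_11 = 121.000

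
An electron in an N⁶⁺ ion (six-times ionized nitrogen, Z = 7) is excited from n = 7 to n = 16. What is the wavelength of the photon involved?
112.697524 nm

First, find the transition energy using E_n = -13.6057 Z² / n² eV:
E_7 = -13.6057 × 7² / 7² = -13.605700000 eV
E_16 = -13.6057 × 7² / 16² = -2.604216016 eV

Photon energy: |ΔE| = |E_16 - E_7| = 11.001483984 eV

Convert to wavelength using E = hc/λ with hc = 1239.84 eV·nm:
λ = hc/E = 1239.84 eV·nm / 11.001483984 eV
λ = 112.697524 nm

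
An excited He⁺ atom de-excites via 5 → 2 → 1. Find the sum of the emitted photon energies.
52.2459 eV

The energy levels of He⁺ are E_n = -13.6057 × 2² / n² eV.

First transition (5 → 2):
ΔE₁ = |E_2 - E_5|
ΔE₁ = |-13.6057000000 - (-2.1769120000)| = 11.4287880 eV

Second transition (2 → 1):
ΔE₂ = |E_1 - E_2|
ΔE₂ = |-54.4228000000 - (-13.6057000000)| = 40.8171000 eV

Total energy released:
E_total = ΔE₁ + ΔE₂ = 11.4287880 + 40.8171000 = 52.2459 eV

Note: This equals the direct transition 5 → 1: 52.2459 eV ✓
Energy is conserved regardless of the path taken.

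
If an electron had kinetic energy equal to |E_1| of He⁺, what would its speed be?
4.37539e+06 m/s (or 1.459471% of c)

The binding energy at n = 1 for He⁺ is:
E_1 = -13.6057 × 2²/1² = -54.42280000 eV
|E_1| = 54.42280000 eV

Convert to Joules:
KE = 54.42280000 eV × (1.602177 × 10⁻¹⁹ J/eV) = 8.7194958e-18 J

Using KE = ½mv²:
v = √(2·KE/m_e)
v = √(2 × 8.7194958e-18 J / 9.10938 × 10⁻³¹ kg)
v = 4.37539e+06 m/s

This is approximately 1.459471% the speed of light.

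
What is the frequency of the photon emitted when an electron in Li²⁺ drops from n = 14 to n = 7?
4.53e+14 Hz

First, find the transition energy:
E_14 = -13.6057 × 3² / 14² = -0.624752 eV
E_7 = -13.6057 × 3² / 7² = -2.499006 eV
|ΔE| = |E_7 - E_14| = 1.874254 eV

Convert to Joules: E = 1.874254 eV × (1.602177 × 10⁻¹⁹ J/eV) = 3.0029e-19 J

Using E = hf:
f = E/h = 3.0029e-19 J / (6.62607 × 10⁻³⁴ J·s)
f = 4.53e+14 Hz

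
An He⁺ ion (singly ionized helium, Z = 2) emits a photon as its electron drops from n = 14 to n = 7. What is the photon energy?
0.833002 eV

The energy levels are E_n = -13.6057 Z² eV / n².

Energy at n = 14: E_14 = -13.6057 × 2² / 14² = -0.277667347 eV
Energy at n = 7: E_7 = -13.6057 × 2² / 7² = -1.110669388 eV

For emission (electron falling to lower state), the photon energy is:
E_photon = E_14 - E_7 = |-0.277667347 - (-1.110669388)|
E_photon = 0.833002 eV

This energy is carried away by the emitted photon.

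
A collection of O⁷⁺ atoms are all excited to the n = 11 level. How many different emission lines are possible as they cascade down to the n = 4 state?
28

The electron can occupy levels n = 4, 5, ..., 11 during de-excitation — that is m = 11 - 4 + 1 = 8 distinct levels.

The number of distinct spectral lines equals the number of ways to choose 2 of these m levels (each pair gives one possible emission transition):

Number of lines = m(m-1)/2 = 8×7/2 = 28

These correspond to all possible transitions between the 8 levels:
11 → 10, 11 → 9, 11 → 8, 11 → 7, 11 → 6, 11 → 5, 11 → 4, 10 → 9...

Each transition produces a photon with a unique energy (and thus wavelength). This count does not depend on Z.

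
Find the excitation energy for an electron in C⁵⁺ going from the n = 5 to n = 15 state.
17.415 eV

The energy levels of a hydrogen-like atom are E_n = -13.6057 Z² eV / n².

Energy at n = 5: E_5 = -13.6057 × 6² / 5² = -19.592208 eV
Energy at n = 15: E_15 = -13.6057 × 6² / 15² = -2.176912 eV

The excitation energy is the difference:
ΔE = E_15 - E_5
ΔE = -2.176912 - (-19.592208)
ΔE = 17.415 eV

Since this is positive, energy must be absorbed (photon absorption).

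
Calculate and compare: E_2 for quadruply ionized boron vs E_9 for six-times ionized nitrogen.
B⁴⁺ at n = 2 (E = -85.035625 eV)

Using E_n = -13.6057 Z² / n² eV:

B⁴⁺ (Z = 5) at n = 2:
E = -13.6057 × 5² / 2² = -13.6057 × 25 / 4 = -85.035625000 eV

N⁶⁺ (Z = 7) at n = 9:
E = -13.6057 × 7² / 9² = -13.6057 × 49 / 81 = -8.230608642 eV

Since -85.035625000 eV < -8.230608642 eV,
B⁴⁺ at n = 2 is more tightly bound (requires more energy to ionize).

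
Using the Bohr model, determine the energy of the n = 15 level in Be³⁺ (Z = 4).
-0.968 eV

For hydrogen-like ions, the energy levels scale with Z²:
E_n = -13.6057 Z² / n² eV

For Be³⁺ (Z = 4) at n = 15:
E_15 = -13.6057 × 4² / 15²
E_15 = -13.6057 × 16 / 225
E_15 = -217.6912 / 225
E_15 = -0.968 eV

The energy is 16 times more negative than hydrogen at the same n due to the stronger nuclear charge.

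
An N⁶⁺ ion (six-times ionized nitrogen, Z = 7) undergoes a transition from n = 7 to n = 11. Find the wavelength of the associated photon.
153.14317 nm

First, find the transition energy using E_n = -13.6057 Z² / n² eV:
E_7 = -13.6057 × 7² / 7² = -13.605700000 eV
E_11 = -13.6057 × 7² / 11² = -5.509746281 eV

Photon energy: |ΔE| = |E_11 - E_7| = 8.095953719 eV

Convert to wavelength using E = hc/λ with hc = 1239.84 eV·nm:
λ = hc/E = 1239.84 eV·nm / 8.095953719 eV
λ = 153.14317 nm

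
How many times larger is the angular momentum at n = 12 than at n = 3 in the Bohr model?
4.000000

In the Bohr model, L_n = nℏ, so the ratio is purely the ratio of quantum numbers:

L_12/L_3 = 12ℏ / 3ℏ = 12/3 = 4.000000

The angular momentum scales linearly with n.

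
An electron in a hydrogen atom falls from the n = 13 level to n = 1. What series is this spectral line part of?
Lyman series

The spectral series in hydrogen are named based on the final (lower) energy level:
- Lyman series: n_final = 1 (ultraviolet)
- Balmer series: n_final = 2 (visible/near-UV)
- Paschen series: n_final = 3 (infrared)
- Brackett series: n_final = 4 (infrared)
- Pfund series: n_final = 5 (far infrared)

Since this transition ends at n = 1, it belongs to the Lyman series.

For reference, this 13 → 1 line has photon energy
ΔE = 13.6057 eV × (1/1² - 1/13²) = 13.52519 eV,
corresponding to wavelength λ = hc/ΔE = 1239.84 eV·nm / 13.52519 eV = 91.669 nm in the ultraviolet region.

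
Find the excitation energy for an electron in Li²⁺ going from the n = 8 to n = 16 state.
1.43 eV

The energy levels of a hydrogen-like atom are E_n = -13.6057 Z² eV / n².

Energy at n = 8: E_8 = -13.6057 × 3² / 8² = -1.91330 eV
Energy at n = 16: E_16 = -13.6057 × 3² / 16² = -0.47833 eV

The excitation energy is the difference:
ΔE = E_16 - E_8
ΔE = -0.47833 - (-1.91330)
ΔE = 1.43 eV

Since this is positive, energy must be absorbed (photon absorption).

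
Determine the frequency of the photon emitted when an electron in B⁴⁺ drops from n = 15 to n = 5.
2.92431e+15 Hz

First, find the transition energy:
E_15 = -13.6057 × 5² / 15² = -1.5117444 eV
E_5 = -13.6057 × 5² / 5² = -13.6057000 eV
|ΔE| = |E_5 - E_15| = 12.0939556 eV

Convert to Joules: E = 12.0939556 eV × (1.602177 × 10⁻¹⁹ J/eV) = 1.9376658e-18 J

Using E = hf:
f = E/h = 1.9376658e-18 J / (6.62607 × 10⁻³⁴ J·s)
f = 2.92431e+15 Hz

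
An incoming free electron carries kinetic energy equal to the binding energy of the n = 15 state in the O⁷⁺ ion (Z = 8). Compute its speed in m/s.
1.1668e+06 m/s (or 0.389192% of c)

The binding energy at n = 15 for O⁷⁺ is:
E_15 = -13.6057 × 8²/15² = -3.87006578 eV
|E_15| = 3.87006578 eV

Convert to Joules:
KE = 3.87006578 eV × (1.602177 × 10⁻¹⁹ J/eV) = 6.200530e-19 J

Using KE = ½mv²:
v = √(2·KE/m_e)
v = √(2 × 6.200530e-19 J / 9.10938 × 10⁻³¹ kg)
v = 1.1668e+06 m/s

This is approximately 0.389192% the speed of light.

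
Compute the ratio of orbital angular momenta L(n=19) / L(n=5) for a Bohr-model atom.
3.8000

In the Bohr model, L_n = nℏ, so the ratio is purely the ratio of quantum numbers:

L_19/L_5 = 19ℏ / 5ℏ = 19/5 = 3.8000

The angular momentum scales linearly with n.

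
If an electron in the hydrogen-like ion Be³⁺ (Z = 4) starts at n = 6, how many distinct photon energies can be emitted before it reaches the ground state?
15

The electron can occupy levels n = 1, 2, ..., 6 during de-excitation — that is m = 6 - 1 + 1 = 6 distinct levels.

The number of distinct spectral lines equals the number of ways to choose 2 of these m levels (each pair gives one possible emission transition):

Number of lines = m(m-1)/2 = 6×5/2 = 15

These correspond to all possible transitions between the 6 levels:
6 → 5, 6 → 4, 6 → 3, 6 → 2, 6 → 1, 5 → 4, 5 → 3, 5 → 2...

Each transition produces a photon with a unique energy (and thus wavelength). This count does not depend on Z.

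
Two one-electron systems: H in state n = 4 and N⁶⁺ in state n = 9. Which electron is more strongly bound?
N⁶⁺ at n = 9 (E = -8.231 eV)

Using E_n = -13.6057 Z² / n² eV:

H (Z = 1) at n = 4:
E = -13.6057 × 1² / 4² = -13.6057 × 1 / 16 = -0.850356 eV

N⁶⁺ (Z = 7) at n = 9:
E = -13.6057 × 7² / 9² = -13.6057 × 49 / 81 = -8.230609 eV

Since -8.230609 eV < -0.850356 eV,
N⁶⁺ at n = 9 is more tightly bound (requires more energy to ionize).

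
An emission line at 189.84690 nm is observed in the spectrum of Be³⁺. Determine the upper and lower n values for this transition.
n = 10 → n = 5

First, find the photon energy from the wavelength (hc = 1239.84 eV·nm):
E = hc/λ = 1239.84 eV·nm / 189.84690 nm = 6.5307361 eV

The energy levels of Be³⁺ satisfy E_n = -13.6057 × 4² / n² eV, so an emission n_i → n_f releases
ΔE = 13.6057 × 4² × (1/n_f² − 1/n_i²) eV.

Setting ΔE equal to the photon energy:
1/n_f² − 1/n_i² = 6.5307361 / (13.6057 × 4²) = 0.030000000

Since 1/n_i² must be positive, we need 1/n_f² > 0.030000000, i.e. n_f ≤ 5. For each allowed n_f, solve n_i = (1/n_f² − 0.030000000)^(−1/2) and check whether it is a whole number:
  n_f = 1: 1/n_i² = 1.000000000 − 0.030000000 = 0.970000000 → n_i = 1.015  (not an integer) ✗
  n_f = 2: 1/n_i² = 0.250000000 − 0.030000000 = 0.220000000 → n_i = 2.132  (not an integer) ✗
  n_f = 3: 1/n_i² = 0.111111111 − 0.030000000 = 0.081111111 → n_i = 3.511  (not an integer) ✗
  n_f = 4: 1/n_i² = 0.062500000 − 0.030000000 = 0.032500000 → n_i = 5.547  (not an integer) ✗
  n_f = 5: 1/n_i² = 0.040000000 − 0.030000000 = 0.010000000 → n_i = 10.000  → integer, n_i = 10 ✓

Only n_f = 5 gives an integer upper level, n_i = 10.

The transition is from n = 10 to n = 5 (emission).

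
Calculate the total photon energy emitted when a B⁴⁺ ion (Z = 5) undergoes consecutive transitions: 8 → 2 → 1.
334.8278 eV

The energy levels of B⁴⁺ are E_n = -13.6057 × 5² / n² eV.

First transition (8 → 2):
ΔE₁ = |E_2 - E_8|
ΔE₁ = |-85.0356250000 - (-5.3147265625)| = 79.7208984 eV

Second transition (2 → 1):
ΔE₂ = |E_1 - E_2|
ΔE₂ = |-340.1425000000 - (-85.0356250000)| = 255.1068750 eV

Total energy released:
E_total = ΔE₁ + ΔE₂ = 79.7208984 + 255.1068750 = 334.8278 eV

Note: This equals the direct transition 8 → 1: 334.8278 eV ✓
Energy is conserved regardless of the path taken.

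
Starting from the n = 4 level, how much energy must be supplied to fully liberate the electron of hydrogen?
0.85 eV

The ionization energy is the energy needed to remove the electron completely (n → ∞).

For hydrogen, E_n = -13.6057 eV / n².

At n = 4: E_4 = -13.6057 / 4² = -0.85036 eV
At n = ∞: E_∞ = 0 eV

Ionization energy = E_∞ - E_4 = 0 - (-0.85036) = 0.85036 eV
Ionization energy ≈ 0.85 eV

This is also called the binding energy of the electron in state n = 4.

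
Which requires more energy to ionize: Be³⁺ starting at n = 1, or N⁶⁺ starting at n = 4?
Be³⁺ at n = 1 (E = -217.6912 eV)

Using E_n = -13.6057 Z² / n² eV:

Be³⁺ (Z = 4) at n = 1:
E = -13.6057 × 4² / 1² = -13.6057 × 16 / 1 = -217.6912000 eV

N⁶⁺ (Z = 7) at n = 4:
E = -13.6057 × 7² / 4² = -13.6057 × 49 / 16 = -41.6674563 eV

Since -217.6912000 eV < -41.6674563 eV,
Be³⁺ at n = 1 is more tightly bound (requires more energy to ionize).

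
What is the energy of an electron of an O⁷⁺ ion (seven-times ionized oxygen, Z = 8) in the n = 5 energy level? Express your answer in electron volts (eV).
-34.83059 eV

The energy levels of a hydrogen-like atom are given by:
E_n = -13.6057 Z² / n² eV  (with Z = 8 for O⁷⁺)

For n = 5:
E_5 = -13.6057 × 8² / 5²
E_5 = -13.6057 × 64 / 25
E_5 = -34.83059 eV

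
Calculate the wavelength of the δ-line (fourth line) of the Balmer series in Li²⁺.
45.56326 nm

The lines of a series are numbered from the longest wavelength (smallest ΔE) outward; the fourth line is the transition from n = n_f + 4 to n_f.
The Balmer series has all transitions ending at n_f = 2.

For Li²⁺ (Z = 3), the fourth line (δ-line) is the jump from n = 6 to n = 2:
E_6 = -13.6057 × 3² / 6² = -3.4014250 eV
E_2 = -13.6057 × 3² / 2² = -30.6128250 eV
ΔE = E_6 - E_2 = 27.2114000 eV

λ = hc/E = 1239.84 eV·nm / 27.2114000 eV
λ = 45.56326 nm

This is the δ-line of the Balmer series in Li²⁺.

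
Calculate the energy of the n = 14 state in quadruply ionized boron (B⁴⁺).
-1.7354 eV

For hydrogen-like ions, the energy levels scale with Z²:
E_n = -13.6057 Z² / n² eV

For B⁴⁺ (Z = 5) at n = 14:
E_14 = -13.6057 × 5² / 14²
E_14 = -13.6057 × 25 / 196
E_14 = -340.1425 / 196
E_14 = -1.7354 eV

The energy is 25 times more negative than hydrogen at the same n due to the stronger nuclear charge.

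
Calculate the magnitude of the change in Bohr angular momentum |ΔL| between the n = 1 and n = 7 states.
6.33e-34 J·s (or 6ℏ)

In the Bohr model, L_n = nℏ where ℏ = 1.0546e-34 J·s.

L_7 = 7ℏ = 7.3822e-34 J·s
L_1 = 1ℏ = 1.0546e-34 J·s

ΔL = L_7 - L_1 = (7 - 1)ℏ = 6ℏ
ΔL = 6 × 1.0546e-34 J·s = 6.33e-34 J·s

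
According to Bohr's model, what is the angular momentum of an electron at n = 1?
1.05457e-34 J·s (or 1ℏ)

In the Bohr model, angular momentum is quantized:
L = nℏ

where ℏ = h/(2π) = 1.0545718e-34 J·s

For n = 1:
L = 1 × 1.0545718e-34 J·s
L = 1.05457e-34 J·s

This can also be written as L = 1ℏ.
The angular momentum is an integer multiple of the reduced Planck constant.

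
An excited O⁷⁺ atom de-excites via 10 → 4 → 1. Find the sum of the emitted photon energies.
862.057 eV

The energy levels of O⁷⁺ are E_n = -13.6057 × 8² / n² eV.

First transition (10 → 4):
ΔE₁ = |E_4 - E_10|
ΔE₁ = |-54.422800000 - (-8.707648000)| = 45.715152 eV

Second transition (4 → 1):
ΔE₂ = |E_1 - E_4|
ΔE₂ = |-870.764800000 - (-54.422800000)| = 816.342000 eV

Total energy released:
E_total = ΔE₁ + ΔE₂ = 45.715152 + 816.342000 = 862.057 eV

Note: This equals the direct transition 10 → 1: 862.057 eV ✓
Energy is conserved regardless of the path taken.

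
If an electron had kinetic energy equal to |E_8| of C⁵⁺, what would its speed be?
1.64e+06 m/s (or 0.55% of c)

The binding energy at n = 8 for C⁵⁺ is:
E_8 = -13.6057 × 6²/8² = -7.65321 eV
|E_8| = 7.65321 eV

Convert to Joules:
KE = 7.65321 eV × (1.602177 × 10⁻¹⁹ J/eV) = 1.2262e-18 J

Using KE = ½mv²:
v = √(2·KE/m_e)
v = √(2 × 1.2262e-18 J / 9.10938 × 10⁻³¹ kg)
v = 1.64e+06 m/s

This is approximately 0.55% the speed of light.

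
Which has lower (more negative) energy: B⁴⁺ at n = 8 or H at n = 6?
B⁴⁺ at n = 8 (E = -5.314727 eV)

Using E_n = -13.6057 Z² / n² eV:

B⁴⁺ (Z = 5) at n = 8:
E = -13.6057 × 5² / 8² = -13.6057 × 25 / 64 = -5.314726563 eV

H (Z = 1) at n = 6:
E = -13.6057 × 1² / 6² = -13.6057 × 1 / 36 = -0.377936111 eV

Since -5.314726563 eV < -0.377936111 eV,
B⁴⁺ at n = 8 is more tightly bound (requires more energy to ionize).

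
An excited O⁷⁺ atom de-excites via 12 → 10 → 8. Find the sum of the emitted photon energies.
7.558722 eV

The energy levels of O⁷⁺ are E_n = -13.6057 × 8² / n² eV.

First transition (12 → 10):
ΔE₁ = |E_10 - E_12|
ΔE₁ = |-8.707648000000 - (-6.046977777778)| = 2.660670222 eV

Second transition (10 → 8):
ΔE₂ = |E_8 - E_10|
ΔE₂ = |-13.605700000000 - (-8.707648000000)| = 4.898052000 eV

Total energy released:
E_total = ΔE₁ + ΔE₂ = 2.660670222 + 4.898052000 = 7.558722 eV

Note: This equals the direct transition 12 → 8: 7.558722 eV ✓
Energy is conserved regardless of the path taken.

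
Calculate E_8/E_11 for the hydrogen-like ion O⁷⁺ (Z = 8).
1.890625

Using E_n = -13.6057 Z² / n² eV with Z = 8:

E_8 = -13.6057 × 8² / 8² = -870.7648 / 64 = -13.605700000000 eV
E_11 = -13.6057 × 8² / 11² = -870.7648 / 121 = -7.196403305785 eV

The ratio is:
E_8/E_11 = (-13.605700000000) / (-7.196403305785)
E_8/E_11 = (-870.7648/64) / (-870.7648/121)
E_8/E_11 = 121/64
E_8/E_11 = 1.890625
(Note: the Z² factors cancel in the ratio.)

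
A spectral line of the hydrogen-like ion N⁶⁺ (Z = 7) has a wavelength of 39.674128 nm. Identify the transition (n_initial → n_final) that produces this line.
n = 8 → n = 4

First, find the photon energy from the wavelength (hc = 1239.84 eV·nm):
E = hc/λ = 1239.84 eV·nm / 39.674128 nm = 31.250592 eV

The energy levels of N⁶⁺ satisfy E_n = -13.6057 × 7² / n² eV, so an emission n_i → n_f releases
ΔE = 13.6057 × 7² × (1/n_f² − 1/n_i²) eV.

Setting ΔE equal to the photon energy:
1/n_f² − 1/n_i² = 31.250592 / (13.6057 × 7²) = 0.046875000

Since 1/n_i² must be positive, we need 1/n_f² > 0.046875000, i.e. n_f ≤ 4. For each allowed n_f, solve n_i = (1/n_f² − 0.046875000)^(−1/2) and check whether it is a whole number:
  n_f = 1: 1/n_i² = 1.000000000 − 0.046875000 = 0.953125000 → n_i = 1.024  (not an integer) ✗
  n_f = 2: 1/n_i² = 0.250000000 − 0.046875000 = 0.203125000 → n_i = 2.219  (not an integer) ✗
  n_f = 3: 1/n_i² = 0.111111111 − 0.046875000 = 0.064236111 → n_i = 3.946  (not an integer) ✗
  n_f = 4: 1/n_i² = 0.062500000 − 0.046875000 = 0.015625000 → n_i = 8.000  → integer, n_i = 8 ✓

Only n_f = 4 gives an integer upper level, n_i = 8.

The transition is from n = 8 to n = 4 (emission).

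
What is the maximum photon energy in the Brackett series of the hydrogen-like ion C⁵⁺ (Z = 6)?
30.613 eV

The series limit corresponds to the transition from n = ∞ to n = 4.
This is the highest energy (shortest wavelength) transition in the Brackett series.

E_∞ = 0 eV
E_4 = -13.6057 × 6² / 4² = -30.613 eV

Energy at series limit:
ΔE = E_∞ - E_4 = 0 - (-30.613) = 30.613 eV

This energy equals the ionization energy from the n = 4 state of C⁵⁺.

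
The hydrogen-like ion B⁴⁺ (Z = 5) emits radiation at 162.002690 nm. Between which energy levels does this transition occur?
n = 5 → n = 4

First, find the photon energy from the wavelength (hc = 1239.84 eV·nm):
E = hc/λ = 1239.84 eV·nm / 162.002690 nm = 7.6532063 eV

The energy levels of B⁴⁺ satisfy E_n = -13.6057 × 5² / n² eV, so an emission n_i → n_f releases
ΔE = 13.6057 × 5² × (1/n_f² − 1/n_i²) eV.

Setting ΔE equal to the photon energy:
1/n_f² − 1/n_i² = 7.6532063 / (13.6057 × 5²) = 0.022500000

Since 1/n_i² must be positive, we need 1/n_f² > 0.022500000, i.e. n_f ≤ 6. For each allowed n_f, solve n_i = (1/n_f² − 0.022500000)^(−1/2) and check whether it is a whole number:
  n_f = 1: 1/n_i² = 1.000000000 − 0.022500000 = 0.977500000 → n_i = 1.011  (not an integer) ✗
  n_f = 2: 1/n_i² = 0.250000000 − 0.022500000 = 0.227500000 → n_i = 2.097  (not an integer) ✗
  n_f = 3: 1/n_i² = 0.111111111 − 0.022500000 = 0.088611111 → n_i = 3.359  (not an integer) ✗
  n_f = 4: 1/n_i² = 0.062500000 − 0.022500000 = 0.040000000 → n_i = 5.000  → integer, n_i = 5 ✓
  n_f = 5: 1/n_i² = 0.040000000 − 0.022500000 = 0.017500000 → n_i = 7.559  (not an integer) ✗
  n_f = 6: 1/n_i² = 0.027777778 − 0.022500000 = 0.005277778 → n_i = 13.765  (not an integer) ✗

Only n_f = 4 gives an integer upper level, n_i = 5.

The transition is from n = 5 to n = 4 (emission).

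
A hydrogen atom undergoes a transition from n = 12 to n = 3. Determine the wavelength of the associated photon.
874.814526 nm

First, find the transition energy using E_n = -13.6057 / n² eV:
E_12 = -13.6057 / 12² = -0.0944840278 eV
E_3 = -13.6057 / 3² = -1.5117444444 eV

Photon energy: |ΔE| = |E_3 - E_12| = 1.4172604166 eV

Convert to wavelength using E = hc/λ with hc = 1239.84 eV·nm:
λ = hc/E = 1239.84 eV·nm / 1.4172604166 eV
λ = 874.814526 nm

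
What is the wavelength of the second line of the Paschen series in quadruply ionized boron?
51.25866 nm

The lines of a series are numbered from the longest wavelength (smallest ΔE) outward; the second line is the transition from n = n_f + 2 to n_f.
The Paschen series has all transitions ending at n_f = 3.

For B⁴⁺ (Z = 5), the second line (β-line) is the jump from n = 5 to n = 3:
E_5 = -13.6057 × 5² / 5² = -13.6057000 eV
E_3 = -13.6057 × 5² / 3² = -37.7936111 eV
ΔE = E_5 - E_3 = 24.1879111 eV

λ = hc/E = 1239.84 eV·nm / 24.1879111 eV
λ = 51.25866 nm

This is the β-line of the Paschen series in B⁴⁺.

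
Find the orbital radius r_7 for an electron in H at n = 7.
2.5930 nm (or 25.9297 Å)

The Bohr radius formula is:
r_n = n² a₀ / Z

where a₀ = 0.0529177 nm is the Bohr radius.

For H (Z = 1) at n = 7:
r_7 = 7² × 0.0529177 nm / 1
r_7 = 49 × 0.0529177 nm / 1
r_7 = 2.59297 nm / 1
r_7 = 2.5930 nm

The electron orbits at approximately 2.5930 nm from the nucleus.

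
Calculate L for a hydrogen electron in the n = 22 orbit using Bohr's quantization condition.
2.3201e-33 J·s (or 22ℏ)

In the Bohr model, angular momentum is quantized:
L = nℏ

where ℏ = h/(2π) = 1.054572e-34 J·s

For n = 22:
L = 22 × 1.054572e-34 J·s
L = 2.3201e-33 J·s

This can also be written as L = 22ℏ.
The angular momentum is an integer multiple of the reduced Planck constant.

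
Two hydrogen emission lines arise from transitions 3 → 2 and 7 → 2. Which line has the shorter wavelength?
7 → 2

Calculate the energy for each transition:

Transition 3 → 2:
ΔE₁ = |E_2 - E_3| = |-13.6057/2² - (-13.6057/3²)|
ΔE₁ = |-3.401425000 - (-1.511744444)| = 1.889681 eV

Transition 7 → 2:
ΔE₂ = |E_2 - E_7| = |-13.6057/2² - (-13.6057/7²)|
ΔE₂ = |-3.401425000 - (-0.277667347)| = 3.123758 eV

Since 3.123758 eV > 1.889681 eV, the transition 7 → 2 emits the more energetic photon.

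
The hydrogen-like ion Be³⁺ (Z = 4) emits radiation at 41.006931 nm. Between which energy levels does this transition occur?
n = 3 → n = 2

First, find the photon energy from the wavelength (hc = 1239.84 eV·nm):
E = hc/λ = 1239.84 eV·nm / 41.006931 nm = 30.234889 eV

The energy levels of Be³⁺ satisfy E_n = -13.6057 × 4² / n² eV, so an emission n_i → n_f releases
ΔE = 13.6057 × 4² × (1/n_f² − 1/n_i²) eV.

Setting ΔE equal to the photon energy:
1/n_f² − 1/n_i² = 30.234889 / (13.6057 × 4²) = 0.13888889

Since 1/n_i² must be positive, we need 1/n_f² > 0.13888889, i.e. n_f ≤ 2. For each allowed n_f, solve n_i = (1/n_f² − 0.13888889)^(−1/2) and check whether it is a whole number:
  n_f = 1: 1/n_i² = 1.00000000 − 0.13888889 = 0.86111111 → n_i = 1.078  (not an integer) ✗
  n_f = 2: 1/n_i² = 0.25000000 − 0.13888889 = 0.11111111 → n_i = 3.000  → integer, n_i = 3 ✓

Only n_f = 2 gives an integer upper level, n_i = 3.

The transition is from n = 3 to n = 2 (emission).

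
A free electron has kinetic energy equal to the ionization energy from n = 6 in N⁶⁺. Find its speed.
2.552e+06 m/s (or 0.85136% of c)

The binding energy at n = 6 for N⁶⁺ is:
E_6 = -13.6057 × 7²/6² = -18.5188694 eV
|E_6| = 18.5188694 eV

Convert to Joules:
KE = 18.5188694 eV × (1.602177 × 10⁻¹⁹ J/eV) = 2.96705e-18 J

Using KE = ½mv²:
v = √(2·KE/m_e)
v = √(2 × 2.96705e-18 J / 9.10938 × 10⁻³¹ kg)
v = 2.552e+06 m/s

This is approximately 0.85136% the speed of light.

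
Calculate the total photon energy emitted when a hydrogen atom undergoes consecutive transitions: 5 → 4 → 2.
2.8572 eV

The energy levels of hydrogen are E_n = -13.6057 / n² eV.

First transition (5 → 4):
ΔE₁ = |E_4 - E_5|
ΔE₁ = |-0.8503562500 - (-0.5442280000)| = 0.3061283 eV

Second transition (4 → 2):
ΔE₂ = |E_2 - E_4|
ΔE₂ = |-3.4014250000 - (-0.8503562500)| = 2.5510688 eV

Total energy released:
E_total = ΔE₁ + ΔE₂ = 0.3061283 + 2.5510688 = 2.8572 eV

Note: This equals the direct transition 5 → 2: 2.8572 eV ✓
Energy is conserved regardless of the path taken.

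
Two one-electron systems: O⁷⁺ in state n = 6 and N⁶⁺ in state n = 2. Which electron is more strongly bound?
N⁶⁺ at n = 2 (E = -166.66983 eV)

Using E_n = -13.6057 Z² / n² eV:

O⁷⁺ (Z = 8) at n = 6:
E = -13.6057 × 8² / 6² = -13.6057 × 64 / 36 = -24.18791111 eV

N⁶⁺ (Z = 7) at n = 2:
E = -13.6057 × 7² / 2² = -13.6057 × 49 / 4 = -166.66982500 eV

Since -166.66982500 eV < -24.18791111 eV,
N⁶⁺ at n = 2 is more tightly bound (requires more energy to ionize).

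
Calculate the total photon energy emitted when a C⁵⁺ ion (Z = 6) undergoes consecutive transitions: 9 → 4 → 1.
483.758 eV

The energy levels of C⁵⁺ are E_n = -13.6057 × 6² / n² eV.

First transition (9 → 4):
ΔE₁ = |E_4 - E_9|
ΔE₁ = |-30.612825000 - (-6.046977778)| = 24.565847 eV

Second transition (4 → 1):
ΔE₂ = |E_1 - E_4|
ΔE₂ = |-489.805200000 - (-30.612825000)| = 459.192375 eV

Total energy released:
E_total = ΔE₁ + ΔE₂ = 24.565847 + 459.192375 = 483.758 eV

Note: This equals the direct transition 9 → 1: 483.758 eV ✓
Energy is conserved regardless of the path taken.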